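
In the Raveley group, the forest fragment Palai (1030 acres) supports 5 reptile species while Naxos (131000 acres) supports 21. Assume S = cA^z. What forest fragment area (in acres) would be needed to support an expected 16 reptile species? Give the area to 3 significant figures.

z = ln(21/5) / ln(131000/1030) = 1.4351 / 4.8456 = 0.2962
c = 5 / 1030^0.2962 = 5 / 7.803 = 0.6407
A = (16/0.6407)^(1/0.2962) ⇒ ln A = ln(24.97)/0.2962 = 10.8648
A = e^10.8648 ≈ 52300 acres

52300 acres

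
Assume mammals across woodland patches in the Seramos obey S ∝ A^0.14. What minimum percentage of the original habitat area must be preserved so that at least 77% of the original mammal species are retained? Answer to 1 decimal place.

15.5%

Need (A_new/A_old)^0.14 = 0.77, so A_new/A_old = 0.77^(1/0.14) = 0.77^7.143
ln(A_new/A_old) = ln 0.77 / 0.14 = -0.2614 / 0.14 = -1.8669
A_new/A_old = e^-1.8669 ≈ 0.1546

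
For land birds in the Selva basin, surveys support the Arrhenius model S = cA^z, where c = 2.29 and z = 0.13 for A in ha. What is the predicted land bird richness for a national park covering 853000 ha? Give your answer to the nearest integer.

S = 2.29 × 853000^0.13
ln S = ln 2.29 + 0.13 × ln 853000 = 0.8286 + 0.13 × 13.6565 = 2.6039
S = e^2.6039 ≈ 13.52

14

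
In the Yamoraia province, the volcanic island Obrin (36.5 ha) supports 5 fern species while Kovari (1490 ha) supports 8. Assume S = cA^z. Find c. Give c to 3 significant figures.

z = ln(S₂/S₁) / ln(A₂/A₁) = ln(8/5) / ln(1490/36.5) = 0.4700 / 3.7092 = 0.1267
c = S₁ / A₁^z = 5 / 36.5^0.1267 = 5 / 1.577 = 3.17

3.17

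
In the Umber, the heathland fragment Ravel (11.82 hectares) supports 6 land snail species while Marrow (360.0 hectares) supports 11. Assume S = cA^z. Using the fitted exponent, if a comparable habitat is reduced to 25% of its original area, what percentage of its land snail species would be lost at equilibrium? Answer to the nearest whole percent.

z = ln(11/6) / ln(360/11.82) = 0.6061 / 3.4163 = 0.1774
S_new/S_old = (A_new/A_old)^z = 0.25^0.1774 = exp(0.1774 × -1.3863) = 0.782
Fraction lost = 1 − 0.782 = 0.218

22%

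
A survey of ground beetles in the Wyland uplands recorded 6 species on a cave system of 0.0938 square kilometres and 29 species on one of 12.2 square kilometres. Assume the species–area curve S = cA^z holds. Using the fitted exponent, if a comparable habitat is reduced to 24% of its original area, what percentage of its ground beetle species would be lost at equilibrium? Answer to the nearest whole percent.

37%

z = ln(29/6) / ln(12.2/0.0938) = 1.5755 / 4.8680 = 0.3236
S_new/S_old = (A_new/A_old)^z = 0.24^0.3236 = exp(0.3236 × -1.4271) = 0.6301
Fraction lost = 1 − 0.6301 = 0.3699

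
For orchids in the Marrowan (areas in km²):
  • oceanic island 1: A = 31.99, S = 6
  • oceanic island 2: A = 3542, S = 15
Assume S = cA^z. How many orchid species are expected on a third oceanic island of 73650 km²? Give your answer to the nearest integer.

27

z = ln(15/6) / ln(3542/31.99) = 0.9163 / 4.7070 = 0.1947
c = 6 / 31.99^0.1947 = 6 / 1.963 = 3.056
S₃ = 3.056 × 73650^0.1947 = 3.056 × 8.861 ≈ 27.08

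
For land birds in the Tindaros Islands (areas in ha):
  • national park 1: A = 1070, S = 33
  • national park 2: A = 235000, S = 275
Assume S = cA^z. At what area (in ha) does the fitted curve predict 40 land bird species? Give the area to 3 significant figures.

1750 ha

z = ln(275/33) / ln(235000/1070) = 2.1203 / 5.3919 = 0.3932
c = 33 / 1070^0.3932 = 33 / 15.53 = 2.125
A = (40/2.125)^(1/0.3932) ⇒ ln A = ln(18.83)/0.3932 = 7.4646
A = e^7.4646 ≈ 1745 ha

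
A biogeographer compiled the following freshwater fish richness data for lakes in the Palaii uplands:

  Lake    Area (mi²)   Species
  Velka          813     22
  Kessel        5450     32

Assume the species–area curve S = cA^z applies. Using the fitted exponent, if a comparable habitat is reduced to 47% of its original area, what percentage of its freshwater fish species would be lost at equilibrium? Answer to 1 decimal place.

13.8%

z = ln(32/22) / ln(5450/813) = 0.3747 / 1.9026 = 0.1969
S_new/S_old = (A_new/A_old)^z = 0.47^0.1969 = exp(0.1969 × -0.7550) = 0.8618
Fraction lost = 1 − 0.8618 = 0.1382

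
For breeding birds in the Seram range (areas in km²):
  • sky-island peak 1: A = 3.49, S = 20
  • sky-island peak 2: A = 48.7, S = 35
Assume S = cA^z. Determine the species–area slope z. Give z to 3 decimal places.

0.212

Taking logs: ln S = ln c + z ln A, so z = (ln S₂ − ln S₁)/(ln A₂ − ln A₁).
z = ln(35/20) / ln(48.7/3.49) = ln(1.75) / ln(13.95) = 0.5596 / 2.6358 = 0.2123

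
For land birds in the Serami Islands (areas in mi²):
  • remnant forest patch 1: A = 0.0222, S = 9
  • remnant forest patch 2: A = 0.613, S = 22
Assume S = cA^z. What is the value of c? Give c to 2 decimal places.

25.10

z = ln(S₂/S₁) / ln(A₂/A₁) = ln(22/9) / ln(0.613/0.0222) = 0.8938 / 3.3183 = 0.2694
c = S₁ / A₁^z = 9 / 0.0222^0.2694 = 9 / 0.3586 = 25.1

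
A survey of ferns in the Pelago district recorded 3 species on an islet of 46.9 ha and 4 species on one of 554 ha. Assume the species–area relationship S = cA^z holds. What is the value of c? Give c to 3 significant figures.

1.92

z = ln(S₂/S₁) / ln(A₂/A₁) = ln(4/3) / ln(554/46.9) = 0.2877 / 2.4691 = 0.1165
c = S₁ / A₁^z = 3 / 46.9^0.1165 = 3 / 1.566 = 1.916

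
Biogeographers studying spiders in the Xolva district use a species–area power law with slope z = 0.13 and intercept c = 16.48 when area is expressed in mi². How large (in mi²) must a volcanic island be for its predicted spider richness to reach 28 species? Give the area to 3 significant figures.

28 = 16.48 × A^0.13  ⇒  A^0.13 = 28/16.48 = 1.699
ln A = ln(1.699) / 0.13 = 0.5301 / 0.13 = 4.0774
A = e^4.0774 ≈ 58.99 mi²

59.0 mi²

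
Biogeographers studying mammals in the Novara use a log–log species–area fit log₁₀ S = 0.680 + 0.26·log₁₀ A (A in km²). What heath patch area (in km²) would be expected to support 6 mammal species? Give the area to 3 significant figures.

2.39 km²

6 = 4.786 × A^0.26  ⇒  A^0.26 = 6/4.786 = 1.254
ln A = ln(1.254) / 0.26 = 0.2260 / 0.26 = 0.8692
A = e^0.8692 ≈ 2.385 km²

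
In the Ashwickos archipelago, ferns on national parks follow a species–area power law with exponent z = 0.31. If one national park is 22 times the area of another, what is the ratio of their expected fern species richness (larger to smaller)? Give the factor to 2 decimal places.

2.61

S₂/S₁ = (A₂/A₁)^z = 22^0.31
ln(S₂/S₁) = 0.31 × ln 22 = 0.31 × 3.0910 = 0.9582
S₂/S₁ = e^0.9582 ≈ 2.607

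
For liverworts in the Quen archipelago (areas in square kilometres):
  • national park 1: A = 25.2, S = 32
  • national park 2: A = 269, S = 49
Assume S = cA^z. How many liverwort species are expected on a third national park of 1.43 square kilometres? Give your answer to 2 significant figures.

z = ln(49/32) / ln(269/25.2) = 0.4261 / 2.3679 = 0.1799
c = 32 / 25.2^0.1799 = 32 / 1.787 = 17.91
S₃ = 17.91 × 1.43^0.1799 = 17.91 × 1.066 ≈ 19.1

19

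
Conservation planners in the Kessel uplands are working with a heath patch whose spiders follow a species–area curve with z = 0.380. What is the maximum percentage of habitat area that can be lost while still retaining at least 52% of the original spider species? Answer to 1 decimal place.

82.1%

Need (A_new/A_old)^0.38 = 0.52, so A_new/A_old = 0.52^(1/0.38) = 0.52^2.632
ln(A_new/A_old) = ln 0.52 / 0.38 = -0.6539 / 0.38 = -1.7209
A_new/A_old = e^-1.7209 ≈ 0.1789
Fraction that can be lost = 1 − 0.1789 = 0.8211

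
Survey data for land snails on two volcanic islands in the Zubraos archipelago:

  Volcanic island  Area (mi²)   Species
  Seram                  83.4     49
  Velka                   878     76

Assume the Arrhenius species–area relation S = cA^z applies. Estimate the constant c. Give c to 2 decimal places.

z = ln(S₂/S₁) / ln(A₂/A₁) = ln(76/49) / ln(878/83.4) = 0.4389 / 2.3540 = 0.1865
c = S₁ / A₁^z = 49 / 83.4^0.1865 = 49 / 2.281 = 21.48

21.48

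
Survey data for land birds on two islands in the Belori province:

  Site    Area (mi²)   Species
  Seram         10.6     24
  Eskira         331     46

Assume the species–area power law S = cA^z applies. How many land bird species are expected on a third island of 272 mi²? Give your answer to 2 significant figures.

z = ln(46/24) / ln(331/10.6) = 0.6506 / 3.4413 = 0.1891
c = 24 / 10.6^0.1891 = 24 / 1.563 = 15.36
S₃ = 15.36 × 272^0.1891 = 15.36 × 2.886 ≈ 44.32

44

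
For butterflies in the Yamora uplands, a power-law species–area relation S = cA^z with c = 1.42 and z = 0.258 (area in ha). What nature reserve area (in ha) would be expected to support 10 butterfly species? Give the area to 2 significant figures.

1900 ha

10 = 1.42 × A^0.258  ⇒  A^0.258 = 10/1.42 = 7.042
ln A = ln(7.042) / 0.258 = 1.9519 / 0.258 = 7.5656
A = e^7.5656 ≈ 1931 ha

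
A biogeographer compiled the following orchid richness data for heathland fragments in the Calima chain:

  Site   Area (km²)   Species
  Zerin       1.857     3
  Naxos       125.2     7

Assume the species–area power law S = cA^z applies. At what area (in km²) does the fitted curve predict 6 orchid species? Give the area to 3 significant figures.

58.2 km²

z = ln(7/3) / ln(125.2/1.857) = 0.8473 / 4.2110 = 0.2012
c = 3 / 1.857^0.2012 = 3 / 1.133 = 2.649
A = (6/2.649)^(1/0.2012) ⇒ ln A = ln(2.265)/0.2012 = 4.0638
A = e^4.0638 ≈ 58.2 km²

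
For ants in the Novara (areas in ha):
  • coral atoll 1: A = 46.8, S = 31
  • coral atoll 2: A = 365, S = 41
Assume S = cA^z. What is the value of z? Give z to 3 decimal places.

Taking logs: ln S = ln c + z ln A, so z = (ln S₂ − ln S₁)/(ln A₂ − ln A₁).
z = ln(41/31) / ln(365/46.8) = ln(1.323) / ln(7.799) = 0.2796 / 2.0540 = 0.1361

0.136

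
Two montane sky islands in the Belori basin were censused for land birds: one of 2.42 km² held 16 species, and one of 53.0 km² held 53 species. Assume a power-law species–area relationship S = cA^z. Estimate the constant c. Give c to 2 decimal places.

11.35

z = ln(S₂/S₁) / ln(A₂/A₁) = ln(53/16) / ln(53/2.42) = 1.1977 / 3.0865 = 0.3880
c = S₁ / A₁^z = 16 / 2.42^0.3880 = 16 / 1.409 = 11.35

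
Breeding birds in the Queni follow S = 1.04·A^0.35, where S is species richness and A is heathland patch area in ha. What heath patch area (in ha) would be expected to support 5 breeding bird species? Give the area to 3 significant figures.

5 = 1.04 × A^0.35  ⇒  A^0.35 = 5/1.04 = 4.808
ln A = ln(4.808) / 0.35 = 1.5702 / 0.35 = 4.4863
A = e^4.4863 ≈ 88.8 ha

88.8 ha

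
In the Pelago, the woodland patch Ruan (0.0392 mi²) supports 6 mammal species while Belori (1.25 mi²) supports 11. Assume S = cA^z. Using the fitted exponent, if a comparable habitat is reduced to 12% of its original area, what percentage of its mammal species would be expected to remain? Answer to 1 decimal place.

69.0%

z = ln(11/6) / ln(1.25/0.0392) = 0.6061 / 3.4622 = 0.1751
S_new/S_old = (A_new/A_old)^z = 0.12^0.1751 = exp(0.1751 × -2.1203) = 0.6899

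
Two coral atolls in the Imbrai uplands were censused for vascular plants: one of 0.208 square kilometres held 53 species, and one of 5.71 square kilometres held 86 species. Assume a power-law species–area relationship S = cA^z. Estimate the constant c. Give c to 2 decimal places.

z = ln(S₂/S₁) / ln(A₂/A₁) = ln(86/53) / ln(5.71/0.208) = 0.4841 / 3.3124 = 0.1461
c = S₁ / A₁^z = 53 / 0.208^0.1461 = 53 / 0.795 = 66.67

66.67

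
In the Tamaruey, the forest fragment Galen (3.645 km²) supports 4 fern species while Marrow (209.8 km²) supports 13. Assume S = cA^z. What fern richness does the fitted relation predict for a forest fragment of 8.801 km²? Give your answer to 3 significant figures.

z = ln(13/4) / ln(209.8/3.645) = 1.1787 / 4.0528 = 0.2908
c = 4 / 3.645^0.2908 = 4 / 1.457 = 2.746
S₃ = 2.746 × 8.801^0.2908 = 2.746 × 1.882 ≈ 5.169

5.17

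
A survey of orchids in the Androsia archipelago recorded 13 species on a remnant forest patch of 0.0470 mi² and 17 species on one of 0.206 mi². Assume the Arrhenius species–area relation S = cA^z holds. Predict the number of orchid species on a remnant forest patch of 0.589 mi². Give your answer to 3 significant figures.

20.6

z = ln(17/13) / ln(0.206/0.047) = 0.2683 / 1.4777 = 0.1815
c = 13 / 0.047^0.1815 = 13 / 0.574 = 22.65
S₃ = 22.65 × 0.589^0.1815 = 22.65 × 0.9084 ≈ 20.57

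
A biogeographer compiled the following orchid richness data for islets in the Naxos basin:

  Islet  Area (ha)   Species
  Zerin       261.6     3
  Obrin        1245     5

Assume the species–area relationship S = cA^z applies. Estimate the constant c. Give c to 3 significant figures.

0.485

z = ln(S₂/S₁) / ln(A₂/A₁) = ln(5/3) / ln(1245/261.6) = 0.5108 / 1.5601 = 0.3274
c = S₁ / A₁^z = 3 / 261.6^0.3274 = 3 / 6.189 = 0.4847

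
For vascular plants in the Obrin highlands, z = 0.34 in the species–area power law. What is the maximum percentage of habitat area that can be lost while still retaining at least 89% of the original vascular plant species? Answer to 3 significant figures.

Need (A_new/A_old)^0.34 = 0.89, so A_new/A_old = 0.89^(1/0.34) = 0.89^2.941
ln(A_new/A_old) = ln 0.89 / 0.34 = -0.1165 / 0.34 = -0.3427
A_new/A_old = e^-0.3427 ≈ 0.7098
Fraction that can be lost = 1 − 0.7098 = 0.2902

29.0%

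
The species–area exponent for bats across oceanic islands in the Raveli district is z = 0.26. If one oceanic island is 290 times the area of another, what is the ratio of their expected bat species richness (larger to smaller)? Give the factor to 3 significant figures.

S₂/S₁ = (A₂/A₁)^z = 290^0.26
ln(S₂/S₁) = 0.26 × ln 290 = 0.26 × 5.6699 = 1.4742
S₂/S₁ = e^1.4742 ≈ 4.367

4.37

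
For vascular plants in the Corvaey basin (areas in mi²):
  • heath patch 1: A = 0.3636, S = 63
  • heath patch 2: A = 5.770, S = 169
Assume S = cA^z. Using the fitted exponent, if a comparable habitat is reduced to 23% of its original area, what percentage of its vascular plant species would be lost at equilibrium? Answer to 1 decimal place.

z = ln(169/63) / ln(5.77/0.3636) = 0.9868 / 2.7644 = 0.3570
S_new/S_old = (A_new/A_old)^z = 0.23^0.3570 = exp(0.3570 × -1.4697) = 0.5918
Fraction lost = 1 − 0.5918 = 0.4082

40.8%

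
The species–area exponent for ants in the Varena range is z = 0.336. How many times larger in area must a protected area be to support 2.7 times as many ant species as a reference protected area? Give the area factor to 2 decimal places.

19.22

(A₂/A₁)^0.336 = 2.7, so A₂/A₁ = 2.7^(1/0.336) = 2.7^2.976
ln(A₂/A₁) = ln 2.7 / 0.336 = 0.9933 / 0.336 = 2.9561
A₂/A₁ = e^2.9561 ≈ 19.22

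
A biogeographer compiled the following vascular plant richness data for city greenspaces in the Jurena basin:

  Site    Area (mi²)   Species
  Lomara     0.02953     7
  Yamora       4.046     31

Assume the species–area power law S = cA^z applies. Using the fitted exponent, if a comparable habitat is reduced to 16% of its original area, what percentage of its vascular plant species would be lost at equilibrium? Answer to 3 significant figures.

z = ln(31/7) / ln(4.046/0.02953) = 1.4881 / 4.9201 = 0.3024
S_new/S_old = (A_new/A_old)^z = 0.16^0.3024 = exp(0.3024 × -1.8326) = 0.5745
Fraction lost = 1 − 0.5745 = 0.4255

42.6%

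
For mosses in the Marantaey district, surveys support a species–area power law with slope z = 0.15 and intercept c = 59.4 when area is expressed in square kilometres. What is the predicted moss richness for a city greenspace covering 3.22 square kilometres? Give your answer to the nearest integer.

S = 59.4 × 3.22^0.15
ln S = ln 59.4 + 0.15 × ln 3.22 = 4.0843 + 0.15 × 1.1694 = 4.2597
S = e^4.2597 ≈ 70.79

71 species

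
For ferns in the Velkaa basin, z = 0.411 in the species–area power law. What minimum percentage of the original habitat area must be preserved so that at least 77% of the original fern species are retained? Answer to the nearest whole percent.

Need (A_new/A_old)^0.411 = 0.77, so A_new/A_old = 0.77^(1/0.411) = 0.77^2.433
ln(A_new/A_old) = ln 0.77 / 0.411 = -0.2614 / 0.411 = -0.6359
A_new/A_old = e^-0.6359 ≈ 0.5294

53%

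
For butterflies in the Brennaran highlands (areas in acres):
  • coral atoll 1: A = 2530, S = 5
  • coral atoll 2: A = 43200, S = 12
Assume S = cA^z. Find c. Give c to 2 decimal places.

0.45

z = ln(S₂/S₁) / ln(A₂/A₁) = ln(12/5) / ln(43200/2530) = 0.8755 / 2.8376 = 0.3085
c = S₁ / A₁^z = 5 / 2530^0.3085 = 5 / 11.22 = 0.4457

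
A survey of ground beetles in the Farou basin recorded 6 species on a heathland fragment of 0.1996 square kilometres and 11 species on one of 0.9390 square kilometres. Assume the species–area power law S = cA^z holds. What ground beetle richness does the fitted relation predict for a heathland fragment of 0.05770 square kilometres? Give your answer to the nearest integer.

z = ln(11/6) / ln(0.939/0.1996) = 0.6061 / 1.5485 = 0.3914
c = 6 / 0.1996^0.3914 = 6 / 0.5322 = 11.27
S₃ = 11.27 × 0.0577^0.3914 = 11.27 × 0.3274 ≈ 3.691

4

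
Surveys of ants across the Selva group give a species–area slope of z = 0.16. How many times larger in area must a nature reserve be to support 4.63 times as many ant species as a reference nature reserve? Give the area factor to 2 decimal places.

14450.44

(A₂/A₁)^0.16 = 4.63, so A₂/A₁ = 4.63^(1/0.16) = 4.63^6.25
ln(A₂/A₁) = ln 4.63 / 0.16 = 1.5326 / 0.16 = 9.5785
A₂/A₁ = e^9.5785 ≈ 14450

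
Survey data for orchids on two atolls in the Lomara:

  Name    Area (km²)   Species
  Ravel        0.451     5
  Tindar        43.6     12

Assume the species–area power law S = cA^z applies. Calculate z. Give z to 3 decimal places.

Taking logs: ln S = ln c + z ln A, so z = (ln S₂ − ln S₁)/(ln A₂ − ln A₁).
z = ln(12/5) / ln(43.6/0.451) = ln(2.4) / ln(96.67) = 0.8755 / 4.5713 = 0.1915

0.192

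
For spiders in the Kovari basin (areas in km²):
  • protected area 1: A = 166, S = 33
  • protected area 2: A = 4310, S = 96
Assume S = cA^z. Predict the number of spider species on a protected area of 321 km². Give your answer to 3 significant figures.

41.0

z = ln(96/33) / ln(4310/166) = 1.0678 / 3.2567 = 0.3279
c = 33 / 166^0.3279 = 33 / 5.345 = 6.174
S₃ = 6.174 × 321^0.3279 = 6.174 × 6.635 ≈ 40.97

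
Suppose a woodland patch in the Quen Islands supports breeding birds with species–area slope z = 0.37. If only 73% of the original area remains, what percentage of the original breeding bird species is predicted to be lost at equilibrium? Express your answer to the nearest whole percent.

11%

S_new/S_old = (A_new/A_old)^z = 0.73^0.37
= exp(0.37 × ln 0.73) = exp(0.37 × -0.3147) = exp(-0.1164) ≈ 0.8901
Fraction lost = 1 − 0.8901 = 0.1099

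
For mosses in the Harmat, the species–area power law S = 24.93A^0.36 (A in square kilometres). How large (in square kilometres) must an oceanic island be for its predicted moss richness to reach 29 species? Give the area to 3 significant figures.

1.52 square kilometres

29 = 24.93 × A^0.36  ⇒  A^0.36 = 29/24.93 = 1.163
ln A = ln(1.163) / 0.36 = 0.1512 / 0.36 = 0.4201
A = e^0.4201 ≈ 1.522 square kilometres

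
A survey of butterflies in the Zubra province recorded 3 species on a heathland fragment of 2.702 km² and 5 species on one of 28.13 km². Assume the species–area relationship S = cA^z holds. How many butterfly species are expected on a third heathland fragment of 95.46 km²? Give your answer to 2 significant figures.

z = ln(5/3) / ln(28.13/2.702) = 0.5108 / 2.3428 = 0.2180
c = 3 / 2.702^0.2180 = 3 / 1.242 = 2.415
S₃ = 2.415 × 95.46^0.2180 = 2.415 × 2.702 ≈ 6.526

6.5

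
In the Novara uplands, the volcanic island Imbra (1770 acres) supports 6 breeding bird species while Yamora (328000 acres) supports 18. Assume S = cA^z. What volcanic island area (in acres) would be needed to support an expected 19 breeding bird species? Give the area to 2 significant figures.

420000 acres

z = ln(18/6) / ln(328000/1770) = 1.0986 / 5.2220 = 0.2104
c = 6 / 1770^0.2104 = 6 / 4.823 = 1.244
A = (19/1.244)^(1/0.2104) ⇒ ln A = ln(15.27)/0.2104 = 12.9578
A = e^12.9578 ≈ 424118 acres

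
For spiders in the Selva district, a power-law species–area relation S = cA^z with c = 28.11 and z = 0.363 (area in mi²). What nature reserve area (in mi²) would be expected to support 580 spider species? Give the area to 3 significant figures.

580 = 28.11 × A^0.363  ⇒  A^0.363 = 580/28.11 = 20.63
ln A = ln(20.63) / 0.363 = 3.0269 / 0.363 = 8.3386
A = e^8.3386 ≈ 4182 mi²

4180 mi²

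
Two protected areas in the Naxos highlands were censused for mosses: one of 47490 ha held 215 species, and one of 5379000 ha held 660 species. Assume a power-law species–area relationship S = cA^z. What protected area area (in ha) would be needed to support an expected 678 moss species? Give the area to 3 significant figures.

z = ln(660/215) / ln(5379000/47490) = 1.1216 / 4.7297 = 0.2371
c = 215 / 47490^0.2371 = 215 / 12.85 = 16.73
A = (678/16.73)^(1/0.2371) ⇒ ln A = ln(40.53)/0.2371 = 15.6115
A = e^15.6115 ≈ 6025316 ha

6030000 ha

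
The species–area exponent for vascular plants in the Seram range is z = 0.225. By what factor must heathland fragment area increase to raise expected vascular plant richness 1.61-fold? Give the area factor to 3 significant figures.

8.30

(A₂/A₁)^0.225 = 1.61, so A₂/A₁ = 1.61^(1/0.225) = 1.61^4.444
ln(A₂/A₁) = ln 1.61 / 0.225 = 0.4762 / 0.225 = 2.1166
A₂/A₁ = e^2.1166 ≈ 8.303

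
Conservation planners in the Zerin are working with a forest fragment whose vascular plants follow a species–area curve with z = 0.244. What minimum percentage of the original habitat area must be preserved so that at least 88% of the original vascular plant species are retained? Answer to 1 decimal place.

59.2%

Need (A_new/A_old)^0.244 = 0.88, so A_new/A_old = 0.88^(1/0.244) = 0.88^4.098
ln(A_new/A_old) = ln 0.88 / 0.244 = -0.1278 / 0.244 = -0.5239
A_new/A_old = e^-0.5239 ≈ 0.5922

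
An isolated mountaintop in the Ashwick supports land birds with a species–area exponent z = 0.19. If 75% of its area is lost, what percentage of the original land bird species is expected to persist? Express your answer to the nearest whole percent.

S_new/S_old = (A_new/A_old)^z = 0.25^0.19
= exp(0.19 × ln 0.25) = exp(0.19 × -1.3863) = exp(-0.2634) ≈ 0.7684

77%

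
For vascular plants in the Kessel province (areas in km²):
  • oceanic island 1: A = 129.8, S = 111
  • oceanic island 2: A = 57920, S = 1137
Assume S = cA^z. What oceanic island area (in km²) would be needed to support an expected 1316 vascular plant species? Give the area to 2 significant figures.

z = ln(1137/111) / ln(57920/129.8) = 2.3266 / 6.1008 = 0.3814
c = 111 / 129.8^0.3814 = 111 / 6.396 = 17.35
A = (1316/17.35)^(1/0.3814) ⇒ ln A = ln(75.83)/0.3814 = 11.3502
A = e^11.3502 ≈ 84982 km²

85000 km²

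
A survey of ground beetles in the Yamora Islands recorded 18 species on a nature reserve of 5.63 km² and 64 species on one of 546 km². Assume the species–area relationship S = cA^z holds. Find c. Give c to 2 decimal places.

z = ln(S₂/S₁) / ln(A₂/A₁) = ln(64/18) / ln(546/5.63) = 1.2685 / 4.5745 = 0.2773
c = S₁ / A₁^z = 18 / 5.63^0.2773 = 18 / 1.615 = 11.15

11.15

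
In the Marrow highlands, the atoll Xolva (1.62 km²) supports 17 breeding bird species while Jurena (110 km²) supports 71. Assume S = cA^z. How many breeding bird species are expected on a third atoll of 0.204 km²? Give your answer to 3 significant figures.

z = ln(71/17) / ln(110/1.62) = 1.4295 / 4.2181 = 0.3389
c = 17 / 1.62^0.3389 = 17 / 1.178 = 14.44
S₃ = 14.44 × 0.204^0.3389 = 14.44 × 0.5835 ≈ 8.423

8.42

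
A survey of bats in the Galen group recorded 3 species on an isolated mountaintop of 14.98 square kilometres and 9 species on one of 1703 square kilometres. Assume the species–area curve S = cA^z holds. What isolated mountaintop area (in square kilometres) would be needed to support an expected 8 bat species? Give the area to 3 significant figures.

1030 square kilometres

z = ln(9/3) / ln(1703/14.98) = 1.0986 / 4.7334 = 0.2321
c = 3 / 14.98^0.2321 = 3 / 1.874 = 1.601
A = (8/1.601)^(1/0.2321) ⇒ ln A = ln(4.998)/0.2321 = 6.9327
A = e^6.9327 ≈ 1025 square kilometres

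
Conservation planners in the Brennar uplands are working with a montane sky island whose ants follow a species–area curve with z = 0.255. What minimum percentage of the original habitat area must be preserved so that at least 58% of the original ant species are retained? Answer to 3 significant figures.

11.8%

Need (A_new/A_old)^0.255 = 0.58, so A_new/A_old = 0.58^(1/0.255) = 0.58^3.922
ln(A_new/A_old) = ln 0.58 / 0.255 = -0.5447 / 0.255 = -2.1362
A_new/A_old = e^-2.1362 ≈ 0.1181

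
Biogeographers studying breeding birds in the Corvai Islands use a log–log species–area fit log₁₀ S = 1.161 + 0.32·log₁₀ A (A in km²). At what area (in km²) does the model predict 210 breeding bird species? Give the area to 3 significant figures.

4250 km²

210 = 14.49 × A^0.32  ⇒  A^0.32 = 210/14.49 = 14.5
ln A = ln(14.5) / 0.32 = 2.6738 / 0.32 = 8.3556
A = e^8.3556 ≈ 4254 km²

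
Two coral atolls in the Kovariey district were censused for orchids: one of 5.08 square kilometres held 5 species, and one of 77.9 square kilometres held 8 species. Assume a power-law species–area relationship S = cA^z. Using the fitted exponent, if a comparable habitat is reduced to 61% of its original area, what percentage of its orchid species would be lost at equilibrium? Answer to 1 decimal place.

z = ln(8/5) / ln(77.9/5.08) = 0.4700 / 2.7301 = 0.1722
S_new/S_old = (A_new/A_old)^z = 0.61^0.1722 = exp(0.1722 × -0.4943) = 0.9184
Fraction lost = 1 − 0.9184 = 0.08158

8.2%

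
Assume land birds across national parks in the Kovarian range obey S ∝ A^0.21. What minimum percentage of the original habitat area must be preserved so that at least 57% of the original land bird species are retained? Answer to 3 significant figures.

6.88%

Need (A_new/A_old)^0.21 = 0.57, so A_new/A_old = 0.57^(1/0.21) = 0.57^4.762
ln(A_new/A_old) = ln 0.57 / 0.21 = -0.5621 / 0.21 = -2.6768
A_new/A_old = e^-2.6768 ≈ 0.06879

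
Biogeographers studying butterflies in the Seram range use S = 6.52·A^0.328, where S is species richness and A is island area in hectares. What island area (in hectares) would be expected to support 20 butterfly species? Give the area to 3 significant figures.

30.5 hectares

20 = 6.52 × A^0.328  ⇒  A^0.328 = 20/6.52 = 3.067
ln A = ln(3.067) / 0.328 = 1.1209 / 0.328 = 3.4172
A = e^3.4172 ≈ 30.49 hectares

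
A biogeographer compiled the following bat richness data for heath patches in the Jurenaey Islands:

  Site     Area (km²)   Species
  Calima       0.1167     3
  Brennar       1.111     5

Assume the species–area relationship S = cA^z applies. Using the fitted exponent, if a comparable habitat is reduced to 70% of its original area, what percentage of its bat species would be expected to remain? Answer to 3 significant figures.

92.2%

z = ln(5/3) / ln(1.111/0.1167) = 0.5108 / 2.2534 = 0.2267
S_new/S_old = (A_new/A_old)^z = 0.7^0.2267 = exp(0.2267 × -0.3567) = 0.9223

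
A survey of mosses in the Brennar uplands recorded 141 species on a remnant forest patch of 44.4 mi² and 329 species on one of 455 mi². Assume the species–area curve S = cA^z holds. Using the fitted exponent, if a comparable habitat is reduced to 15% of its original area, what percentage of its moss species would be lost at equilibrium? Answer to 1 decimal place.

49.9%

z = ln(329/141) / ln(455/44.4) = 0.8473 / 2.3271 = 0.3641
S_new/S_old = (A_new/A_old)^z = 0.15^0.3641 = exp(0.3641 × -1.8971) = 0.5012
Fraction lost = 1 − 0.5012 = 0.4988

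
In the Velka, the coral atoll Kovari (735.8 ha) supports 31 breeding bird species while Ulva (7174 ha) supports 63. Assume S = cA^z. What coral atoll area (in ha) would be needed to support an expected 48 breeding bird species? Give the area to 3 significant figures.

z = ln(63/31) / ln(7174/735.8) = 0.7091 / 2.2773 = 0.3114
c = 31 / 735.8^0.3114 = 31 / 7.811 = 3.969
A = (48/3.969)^(1/0.3114) ⇒ ln A = ln(12.09)/0.3114 = 8.0050
A = e^8.0050 ≈ 2996 ha

3000 ha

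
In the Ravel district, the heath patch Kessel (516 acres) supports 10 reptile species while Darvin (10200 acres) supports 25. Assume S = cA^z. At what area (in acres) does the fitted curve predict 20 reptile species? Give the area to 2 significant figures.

z = ln(25/10) / ln(10200/516) = 0.9163 / 2.9840 = 0.3071
c = 10 / 516^0.3071 = 10 / 6.807 = 1.469
A = (20/1.469)^(1/0.3071) ⇒ ln A = ln(13.61)/0.3071 = 8.5034
A = e^8.5034 ≈ 4932 acres

4900 acres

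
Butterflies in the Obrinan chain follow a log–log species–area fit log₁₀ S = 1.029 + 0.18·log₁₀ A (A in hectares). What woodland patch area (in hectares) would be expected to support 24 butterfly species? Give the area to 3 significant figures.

24 = 10.69 × A^0.18  ⇒  A^0.18 = 24/10.69 = 2.245
ln A = ln(2.245) / 0.18 = 0.8087 / 0.18 = 4.4927
A = e^4.4927 ≈ 89.37 hectares

89.4 hectares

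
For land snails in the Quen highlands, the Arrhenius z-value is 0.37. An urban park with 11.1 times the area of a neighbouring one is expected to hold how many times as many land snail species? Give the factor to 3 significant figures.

S₂/S₁ = (A₂/A₁)^z = 11.1^0.37
ln(S₂/S₁) = 0.37 × ln 11.1 = 0.37 × 2.4069 = 0.8906
S₂/S₁ = e^0.8906 ≈ 2.437

2.44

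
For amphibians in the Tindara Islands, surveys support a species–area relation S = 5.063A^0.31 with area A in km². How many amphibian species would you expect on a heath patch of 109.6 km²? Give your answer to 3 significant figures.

S = 5.063 × 109.6^0.31 = 5.063 × 4.289 ≈ 21.71

21.7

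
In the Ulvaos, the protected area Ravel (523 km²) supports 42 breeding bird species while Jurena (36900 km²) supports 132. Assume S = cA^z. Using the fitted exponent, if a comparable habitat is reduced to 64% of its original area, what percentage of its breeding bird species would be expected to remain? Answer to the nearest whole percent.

89%

z = ln(132/42) / ln(36900/523) = 1.1451 / 4.2564 = 0.2690
S_new/S_old = (A_new/A_old)^z = 0.64^0.2690 = exp(0.2690 × -0.4463) = 0.8869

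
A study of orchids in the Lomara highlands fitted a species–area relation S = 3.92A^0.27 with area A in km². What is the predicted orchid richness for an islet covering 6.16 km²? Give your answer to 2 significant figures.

6.4

S = 3.92 × 6.16^0.27 = 3.92 × 1.634 ≈ 6.404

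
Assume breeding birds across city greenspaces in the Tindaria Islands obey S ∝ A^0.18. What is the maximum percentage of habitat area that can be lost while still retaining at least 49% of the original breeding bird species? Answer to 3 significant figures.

98.1%

Need (A_new/A_old)^0.18 = 0.49, so A_new/A_old = 0.49^(1/0.18) = 0.49^5.556
ln(A_new/A_old) = ln 0.49 / 0.18 = -0.7133 / 0.18 = -3.9631
A_new/A_old = e^-3.9631 ≈ 0.019
Fraction that can be lost = 1 − 0.019 = 0.981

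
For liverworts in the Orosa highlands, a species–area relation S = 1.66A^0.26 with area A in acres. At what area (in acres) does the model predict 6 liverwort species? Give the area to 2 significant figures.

140 acres

6 = 1.66 × A^0.26  ⇒  A^0.26 = 6/1.66 = 3.614
ln A = ln(3.614) / 0.26 = 1.2849 / 0.26 = 4.9421
A = e^4.9421 ≈ 140.1 acres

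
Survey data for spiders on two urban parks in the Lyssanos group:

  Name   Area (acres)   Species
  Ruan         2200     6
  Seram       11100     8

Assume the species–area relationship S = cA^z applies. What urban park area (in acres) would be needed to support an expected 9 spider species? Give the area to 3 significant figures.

z = ln(8/6) / ln(11100/2200) = 0.2877 / 1.6185 = 0.1777
c = 6 / 2200^0.1777 = 6 / 3.927 = 1.528
A = (9/1.528)^(1/0.1777) ⇒ ln A = ln(5.891)/0.1777 = 9.9773
A = e^9.9773 ≈ 21533 acres

21500 acres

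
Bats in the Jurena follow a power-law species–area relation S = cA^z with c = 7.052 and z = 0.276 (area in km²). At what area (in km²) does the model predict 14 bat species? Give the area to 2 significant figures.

14 = 7.052 × A^0.276  ⇒  A^0.276 = 14/7.052 = 1.985
ln A = ln(1.985) / 0.276 = 0.6857 / 0.276 = 2.4846
A = e^2.4846 ≈ 12 km²

12 km²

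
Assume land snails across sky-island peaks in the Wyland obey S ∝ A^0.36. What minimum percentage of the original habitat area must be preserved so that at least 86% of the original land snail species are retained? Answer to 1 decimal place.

Need (A_new/A_old)^0.36 = 0.86, so A_new/A_old = 0.86^(1/0.36) = 0.86^2.778
ln(A_new/A_old) = ln 0.86 / 0.36 = -0.1508 / 0.36 = -0.4190
A_new/A_old = e^-0.4190 ≈ 0.6577

65.8%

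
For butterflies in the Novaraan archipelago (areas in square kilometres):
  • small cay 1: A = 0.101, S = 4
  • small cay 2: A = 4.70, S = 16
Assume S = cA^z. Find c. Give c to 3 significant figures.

z = ln(S₂/S₁) / ln(A₂/A₁) = ln(16/4) / ln(4.7/0.101) = 1.3863 / 3.8402 = 0.3610
c = S₁ / A₁^z = 4 / 0.101^0.3610 = 4 / 0.4371 = 9.152

9.15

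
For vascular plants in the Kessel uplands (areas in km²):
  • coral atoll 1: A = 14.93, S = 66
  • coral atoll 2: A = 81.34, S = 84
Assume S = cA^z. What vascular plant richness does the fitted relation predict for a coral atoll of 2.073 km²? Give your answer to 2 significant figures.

50

z = ln(84/66) / ln(81.34/14.93) = 0.2412 / 1.6953 = 0.1423
c = 66 / 14.93^0.1423 = 66 / 1.469 = 44.93
S₃ = 44.93 × 2.073^0.1423 = 44.93 × 1.109 ≈ 49.84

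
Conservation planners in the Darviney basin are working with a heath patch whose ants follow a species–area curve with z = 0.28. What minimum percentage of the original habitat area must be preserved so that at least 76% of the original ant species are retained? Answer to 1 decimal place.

Need (A_new/A_old)^0.28 = 0.76, so A_new/A_old = 0.76^(1/0.28) = 0.76^3.571
ln(A_new/A_old) = ln 0.76 / 0.28 = -0.2744 / 0.28 = -0.9801
A_new/A_old = e^-0.9801 ≈ 0.3753

37.5%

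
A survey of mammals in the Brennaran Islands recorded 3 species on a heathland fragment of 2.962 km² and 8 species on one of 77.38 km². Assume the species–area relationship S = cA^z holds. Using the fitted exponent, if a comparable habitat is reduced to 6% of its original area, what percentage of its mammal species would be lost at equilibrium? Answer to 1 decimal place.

z = ln(8/3) / ln(77.38/2.962) = 0.9808 / 3.2629 = 0.3006
S_new/S_old = (A_new/A_old)^z = 0.06^0.3006 = exp(0.3006 × -2.8134) = 0.4292
Fraction lost = 1 − 0.4292 = 0.5708

57.1%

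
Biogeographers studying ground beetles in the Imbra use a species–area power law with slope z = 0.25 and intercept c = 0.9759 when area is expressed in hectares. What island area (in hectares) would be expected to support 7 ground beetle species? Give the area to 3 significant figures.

2650 hectares

7 = 0.9759 × A^0.25  ⇒  A^0.25 = 7/0.9759 = 7.173
ln A = ln(7.173) / 0.25 = 1.9703 / 0.25 = 7.8812
A = e^7.8812 ≈ 2647 hectares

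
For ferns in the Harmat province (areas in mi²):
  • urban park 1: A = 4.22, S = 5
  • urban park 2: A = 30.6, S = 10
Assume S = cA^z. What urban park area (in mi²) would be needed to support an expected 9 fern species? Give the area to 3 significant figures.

z = ln(10/5) / ln(30.6/4.22) = 0.6931 / 1.9812 = 0.3499
c = 5 / 4.22^0.3499 = 5 / 1.655 = 3.021
A = (9/3.021)^(1/0.3499) ⇒ ln A = ln(2.979)/0.3499 = 3.1199
A = e^3.1199 ≈ 22.64 mi²

22.6 mi²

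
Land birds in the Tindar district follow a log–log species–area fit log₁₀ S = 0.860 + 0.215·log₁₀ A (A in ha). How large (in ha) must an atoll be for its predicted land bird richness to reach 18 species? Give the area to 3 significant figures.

18 = 7.244 × A^0.215  ⇒  A^0.215 = 18/7.244 = 2.485
ln A = ln(2.485) / 0.215 = 0.9101 / 0.215 = 4.2332
A = e^4.2332 ≈ 68.94 ha

68.9 ha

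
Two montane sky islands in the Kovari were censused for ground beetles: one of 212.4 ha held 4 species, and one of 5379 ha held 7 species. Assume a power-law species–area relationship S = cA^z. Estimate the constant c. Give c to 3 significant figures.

1.58

z = ln(S₂/S₁) / ln(A₂/A₁) = ln(7/4) / ln(5379/212.4) = 0.5596 / 3.2318 = 0.1732
c = S₁ / A₁^z = 4 / 212.4^0.1732 = 4 / 2.529 = 1.582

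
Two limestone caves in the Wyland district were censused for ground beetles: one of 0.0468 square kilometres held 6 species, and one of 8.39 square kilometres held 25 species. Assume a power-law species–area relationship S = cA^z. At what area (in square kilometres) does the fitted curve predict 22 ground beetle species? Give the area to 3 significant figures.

5.27 square kilometres

z = ln(25/6) / ln(8.39/0.0468) = 1.4271 / 5.1889 = 0.2750
c = 6 / 0.0468^0.2750 = 6 / 0.4308 = 13.93
A = (22/13.93)^(1/0.2750) ⇒ ln A = ln(1.58)/0.2750 = 1.6622
A = e^1.6622 ≈ 5.271 square kilometres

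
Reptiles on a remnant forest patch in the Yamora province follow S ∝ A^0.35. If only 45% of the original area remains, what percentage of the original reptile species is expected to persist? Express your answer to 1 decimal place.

75.6%

S_new/S_old = (A_new/A_old)^z = 0.45^0.35
= exp(0.35 × ln 0.45) = exp(0.35 × -0.7985) = exp(-0.2795) ≈ 0.7562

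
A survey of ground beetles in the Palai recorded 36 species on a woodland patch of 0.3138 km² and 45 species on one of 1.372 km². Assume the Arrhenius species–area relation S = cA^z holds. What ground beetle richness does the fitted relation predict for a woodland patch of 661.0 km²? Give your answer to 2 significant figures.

z = ln(45/36) / ln(1.372/0.3138) = 0.2231 / 1.4753 = 0.1513
c = 36 / 0.3138^0.1513 = 36 / 0.8392 = 42.9
S₃ = 42.9 × 661^0.1513 = 42.9 × 2.67 ≈ 114.6

110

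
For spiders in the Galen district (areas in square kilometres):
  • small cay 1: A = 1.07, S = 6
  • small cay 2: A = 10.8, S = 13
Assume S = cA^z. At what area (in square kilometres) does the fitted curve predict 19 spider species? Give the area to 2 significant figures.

34 square kilometres

z = ln(13/6) / ln(10.8/1.07) = 0.7732 / 2.3119 = 0.3344
c = 6 / 1.07^0.3344 = 6 / 1.023 = 5.866
A = (19/5.866)^(1/0.3344) ⇒ ln A = ln(3.239)/0.3344 = 3.5142
A = e^3.5142 ≈ 33.59 square kilometres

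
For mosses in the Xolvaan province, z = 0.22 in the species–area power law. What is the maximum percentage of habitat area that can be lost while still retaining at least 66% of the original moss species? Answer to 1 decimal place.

84.9%

Need (A_new/A_old)^0.22 = 0.66, so A_new/A_old = 0.66^(1/0.22) = 0.66^4.545
ln(A_new/A_old) = ln 0.66 / 0.22 = -0.4155 / 0.22 = -1.8887
A_new/A_old = e^-1.8887 ≈ 0.1513
Fraction that can be lost = 1 − 0.1513 = 0.8487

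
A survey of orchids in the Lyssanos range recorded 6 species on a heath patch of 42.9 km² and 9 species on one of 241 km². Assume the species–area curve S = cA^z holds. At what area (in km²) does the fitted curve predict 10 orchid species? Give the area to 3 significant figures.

z = ln(9/6) / ln(241/42.9) = 0.4055 / 1.7259 = 0.2349
c = 6 / 42.9^0.2349 = 6 / 2.418 = 2.481
A = (10/2.481)^(1/0.2349) ⇒ ln A = ln(4.03)/0.2349 = 5.9333
A = e^5.9333 ≈ 377.4 km²

377 km²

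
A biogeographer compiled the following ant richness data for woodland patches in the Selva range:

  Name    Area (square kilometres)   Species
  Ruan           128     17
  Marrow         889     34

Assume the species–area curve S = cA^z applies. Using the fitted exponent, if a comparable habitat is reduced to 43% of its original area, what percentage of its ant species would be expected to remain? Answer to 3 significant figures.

73.9%

z = ln(34/17) / ln(889/128) = 0.6931 / 1.9381 = 0.3576
S_new/S_old = (A_new/A_old)^z = 0.43^0.3576 = exp(0.3576 × -0.8440) = 0.7395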